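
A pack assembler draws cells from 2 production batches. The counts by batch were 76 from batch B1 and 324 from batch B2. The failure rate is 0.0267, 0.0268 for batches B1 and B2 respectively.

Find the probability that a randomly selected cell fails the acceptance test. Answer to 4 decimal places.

Total: 76 + 324 = 400.
P(B1) = 76/400 = 0.19. P(B2) = 324/400 = 0.81.
P(F) = P(F|B1)·P(B1) + P(F|B2)·P(B2)
      = 0.0267·0.19 + 0.0268·0.81
      = 0.005073 + 0.021708 = 0.026781

P(F) ≈ 0.0268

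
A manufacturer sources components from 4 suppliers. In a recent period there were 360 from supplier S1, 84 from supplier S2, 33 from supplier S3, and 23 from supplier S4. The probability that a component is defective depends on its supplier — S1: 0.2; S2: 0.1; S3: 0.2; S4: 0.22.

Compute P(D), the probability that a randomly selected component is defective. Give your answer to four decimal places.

P(D) ≈ 0.1841

Total: 360 + 84 + 33 + 23 = 500.
P(S1) = 360/500 = 0.72. P(S2) = 84/500 = 0.168. P(S3) = 33/500 = 0.066. P(S4) = 23/500 = 0.046.
P(D) = P(D|S1)·P(S1) + P(D|S2)·P(S2) + P(D|S3)·P(S3) + P(D|S4)·P(S4)
      = 0.2·0.72 + 0.1·0.168 + 0.2·0.066 + 0.22·0.046
      = 0.144 + 0.0168 + 0.0132 + 0.01012 = 0.18412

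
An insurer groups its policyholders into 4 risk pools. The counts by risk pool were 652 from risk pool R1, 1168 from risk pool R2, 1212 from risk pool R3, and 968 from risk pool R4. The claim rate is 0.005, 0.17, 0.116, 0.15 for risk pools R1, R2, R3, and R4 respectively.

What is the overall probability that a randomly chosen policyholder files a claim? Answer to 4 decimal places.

0.1219

Total: 652 + 1168 + 1212 + 968 = 4000.
P(R1) = 652/4000 = 0.163. P(R2) = 1168/4000 = 0.292. P(R3) = 1212/4000 = 0.303. P(R4) = 968/4000 = 0.242.
P(C) = P(C|R1)·P(R1) + P(C|R2)·P(R2) + P(C|R3)·P(R3) + P(C|R4)·P(R4)
      = 0.005·0.163 + 0.17·0.292 + 0.116·0.303 + 0.15·0.242
      = 0.000815 + 0.04964 + 0.035148 + 0.0363 = 0.121903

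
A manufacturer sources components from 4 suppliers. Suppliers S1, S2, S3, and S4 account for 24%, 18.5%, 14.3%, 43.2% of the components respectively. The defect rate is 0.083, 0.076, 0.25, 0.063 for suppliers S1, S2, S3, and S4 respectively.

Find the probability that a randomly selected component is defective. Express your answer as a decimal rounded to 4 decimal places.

0.0969

P(D) = P(D|S1)·P(S1) + P(D|S2)·P(S2) + P(D|S3)·P(S3) + P(D|S4)·P(S4)
      = 0.083·0.24 + 0.076·0.185 + 0.25·0.143 + 0.063·0.432
      = 0.01992 + 0.01406 + 0.03575 + 0.027216 = 0.096946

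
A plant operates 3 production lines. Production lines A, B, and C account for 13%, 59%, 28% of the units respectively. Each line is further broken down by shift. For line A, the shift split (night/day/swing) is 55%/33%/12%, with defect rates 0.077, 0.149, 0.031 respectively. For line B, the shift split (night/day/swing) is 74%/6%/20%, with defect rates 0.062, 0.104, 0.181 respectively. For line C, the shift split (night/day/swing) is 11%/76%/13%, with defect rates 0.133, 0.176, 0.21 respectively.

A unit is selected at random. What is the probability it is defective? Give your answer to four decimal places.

P(D|A) = 0.55·0.077 + 0.33·0.149 + 0.12·0.031 = 0.04235 + 0.04917 + 0.00372 = 0.09524
P(D|B) = 0.74·0.062 + 0.06·0.104 + 0.2·0.181 = 0.04588 + 0.00624 + 0.0362 = 0.08832
P(D|C) = 0.11·0.133 + 0.76·0.176 + 0.13·0.21 = 0.01463 + 0.13376 + 0.0273 = 0.17569
By total probability over the outer partition,
P(D) = 0.13·0.09524 + 0.59·0.08832 + 0.28·0.17569
      = 0.0123812 + 0.0521088 + 0.0491932 = 0.1136832

P(D) ≈ 0.1137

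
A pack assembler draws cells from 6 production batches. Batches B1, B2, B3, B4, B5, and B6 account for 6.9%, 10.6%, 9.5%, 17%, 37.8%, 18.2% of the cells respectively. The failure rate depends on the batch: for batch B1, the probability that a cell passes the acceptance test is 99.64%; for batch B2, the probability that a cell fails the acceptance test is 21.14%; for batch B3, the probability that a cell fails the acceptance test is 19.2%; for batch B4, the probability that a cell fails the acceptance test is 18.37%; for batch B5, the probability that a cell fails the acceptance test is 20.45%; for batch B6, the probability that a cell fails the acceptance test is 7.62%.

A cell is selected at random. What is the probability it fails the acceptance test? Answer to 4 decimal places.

P(F|B1) = 1 − 0.9964 = 0.0036.
P(F) = P(F|B1)·P(B1) + P(F|B2)·P(B2) + P(F|B3)·P(B3) + P(F|B4)·P(B4) + P(F|B5)·P(B5) + P(F|B6)·P(B6)
      = 0.0036·0.069 + 0.2114·0.106 + 0.192·0.095 + 0.1837·0.17 + 0.2045·0.378 + 0.0762·0.182
      = 0.0002484 + 0.0224084 + 0.01824 + 0.031229 + 0.077301 + 0.0138684 = 0.1632952

P(F) ≈ 0.1633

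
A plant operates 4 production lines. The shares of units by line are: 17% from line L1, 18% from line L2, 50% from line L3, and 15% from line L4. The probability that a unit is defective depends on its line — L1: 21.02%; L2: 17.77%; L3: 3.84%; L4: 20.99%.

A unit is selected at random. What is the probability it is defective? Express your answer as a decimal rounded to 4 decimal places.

P(D) = P(D|L1)·P(L1) + P(D|L2)·P(L2) + P(D|L3)·P(L3) + P(D|L4)·P(L4)
      = 0.2102·0.17 + 0.1777·0.18 + 0.0384·0.5 + 0.2099·0.15
      = 0.035734 + 0.031986 + 0.0192 + 0.031485 = 0.118405

P(D) ≈ 0.1184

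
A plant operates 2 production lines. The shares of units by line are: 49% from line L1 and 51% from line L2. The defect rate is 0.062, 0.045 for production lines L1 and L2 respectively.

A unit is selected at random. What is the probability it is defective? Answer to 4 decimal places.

0.0533

P(D) = P(D|L1)·P(L1) + P(D|L2)·P(L2)
      = 0.062·0.49 + 0.045·0.51
      = 0.03038 + 0.02295 = 0.05333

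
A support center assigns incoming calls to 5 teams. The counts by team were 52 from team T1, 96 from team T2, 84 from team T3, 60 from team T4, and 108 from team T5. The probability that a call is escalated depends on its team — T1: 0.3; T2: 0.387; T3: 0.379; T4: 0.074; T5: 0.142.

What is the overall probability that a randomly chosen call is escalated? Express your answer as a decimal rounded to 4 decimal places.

Total: 52 + 96 + 84 + 60 + 108 = 400.
P(T1) = 52/400 = 0.13. P(T2) = 96/400 = 0.24. P(T3) = 84/400 = 0.21. P(T4) = 60/400 = 0.15. P(T5) = 108/400 = 0.27.
By the law of total probability,
P(E) = P(E|T1)·P(T1) + P(E|T2)·P(T2) + P(E|T3)·P(T3) + P(E|T4)·P(T4) + P(E|T5)·P(T5)
      = 0.3·0.13 + 0.387·0.24 + 0.379·0.21 + 0.074·0.15 + 0.142·0.27
      = 0.039 + 0.09288 + 0.07959 + 0.0111 + 0.03834 = 0.26091

0.2609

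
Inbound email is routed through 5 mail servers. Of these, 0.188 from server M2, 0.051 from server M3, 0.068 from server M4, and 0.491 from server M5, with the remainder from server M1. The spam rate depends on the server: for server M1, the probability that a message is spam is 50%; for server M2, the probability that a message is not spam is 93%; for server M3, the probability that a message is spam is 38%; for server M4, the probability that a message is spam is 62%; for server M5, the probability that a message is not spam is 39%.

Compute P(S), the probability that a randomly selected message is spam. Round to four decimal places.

P(M1) = 1 − (0.188 + 0.051 + 0.068 + 0.491) = 0.202.
P(S|M2) = 1 − 0.93 = 0.07.
P(S|M5) = 1 − 0.39 = 0.61.
P(S) = P(S|M1)·P(M1) + P(S|M2)·P(M2) + P(S|M3)·P(M3) + P(S|M4)·P(M4) + P(S|M5)·P(M5)
      = 0.5·0.202 + 0.07·0.188 + 0.38·0.051 + 0.62·0.068 + 0.61·0.491
      = 0.101 + 0.01316 + 0.01938 + 0.04216 + 0.29951 = 0.47521

P(S) ≈ 0.4752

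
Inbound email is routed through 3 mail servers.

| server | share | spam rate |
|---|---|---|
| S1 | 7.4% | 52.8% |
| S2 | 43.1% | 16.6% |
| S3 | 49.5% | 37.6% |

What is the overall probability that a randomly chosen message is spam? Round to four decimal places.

P(S) = P(S|S1)·P(S1) + P(S|S2)·P(S2) + P(S|S3)·P(S3)
      = 0.528·0.074 + 0.166·0.431 + 0.376·0.495
      = 0.039072 + 0.071546 + 0.18612 = 0.296738

P(S) ≈ 0.2967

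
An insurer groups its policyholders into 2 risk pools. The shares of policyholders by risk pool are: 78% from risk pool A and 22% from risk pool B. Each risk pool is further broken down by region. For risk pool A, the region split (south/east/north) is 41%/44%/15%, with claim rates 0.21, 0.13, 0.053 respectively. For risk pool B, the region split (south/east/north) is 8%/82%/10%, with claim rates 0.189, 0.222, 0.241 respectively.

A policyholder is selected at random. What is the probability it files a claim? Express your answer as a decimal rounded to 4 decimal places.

P(C) ≈ 0.1667

P(C|A) = 0.41·0.21 + 0.44·0.13 + 0.15·0.053 = 0.0861 + 0.0572 + 0.00795 = 0.15125
P(C|B) = 0.08·0.189 + 0.82·0.222 + 0.1·0.241 = 0.01512 + 0.18204 + 0.0241 = 0.22126
By total probability over the outer partition,
P(C) = 0.78·0.15125 + 0.22·0.22126
      = 0.117975 + 0.0486772 = 0.1666522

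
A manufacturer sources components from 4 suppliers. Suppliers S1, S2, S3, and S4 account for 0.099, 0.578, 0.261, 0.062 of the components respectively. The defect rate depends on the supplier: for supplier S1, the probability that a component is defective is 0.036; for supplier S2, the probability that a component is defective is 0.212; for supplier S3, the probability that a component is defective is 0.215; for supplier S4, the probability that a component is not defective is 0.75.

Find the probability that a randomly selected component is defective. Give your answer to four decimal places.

P(D|S4) = 1 − 0.75 = 0.25.
By the law of total probability,
P(D) = P(D|S1)·P(S1) + P(D|S2)·P(S2) + P(D|S3)·P(S3) + P(D|S4)·P(S4)
      = 0.036·0.099 + 0.212·0.578 + 0.215·0.261 + 0.25·0.062
      = 0.003564 + 0.122536 + 0.056115 + 0.0155 = 0.197715

0.1977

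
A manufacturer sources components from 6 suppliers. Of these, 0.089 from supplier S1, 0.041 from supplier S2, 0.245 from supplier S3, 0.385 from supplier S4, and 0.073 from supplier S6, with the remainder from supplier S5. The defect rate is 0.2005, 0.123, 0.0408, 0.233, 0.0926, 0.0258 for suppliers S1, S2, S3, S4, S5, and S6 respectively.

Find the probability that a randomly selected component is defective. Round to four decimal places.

P(S5) = 1 − (0.089 + 0.041 + 0.245 + 0.385 + 0.073) = 0.167.
P(D) = P(D|S1)·P(S1) + P(D|S2)·P(S2) + P(D|S3)·P(S3) + P(D|S4)·P(S4) + P(D|S5)·P(S5) + P(D|S6)·P(S6)
      = 0.2005·0.089 + 0.123·0.041 + 0.0408·0.245 + 0.233·0.385 + 0.0926·0.167 + 0.0258·0.073
      = 0.0178445 + 0.005043 + 0.009996 + 0.089705 + 0.0154642 + 0.0018834 = 0.1399361

0.1399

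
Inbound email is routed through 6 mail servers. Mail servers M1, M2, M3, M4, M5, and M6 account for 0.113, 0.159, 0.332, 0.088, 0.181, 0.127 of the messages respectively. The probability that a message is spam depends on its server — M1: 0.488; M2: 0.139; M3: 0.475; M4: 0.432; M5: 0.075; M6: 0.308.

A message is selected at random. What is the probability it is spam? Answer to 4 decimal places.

By the law of total probability,
P(S) = P(S|M1)·P(M1) + P(S|M2)·P(M2) + P(S|M3)·P(M3) + P(S|M4)·P(M4) + P(S|M5)·P(M5) + P(S|M6)·P(M6)
      = 0.488·0.113 + 0.139·0.159 + 0.475·0.332 + 0.432·0.088 + 0.075·0.181 + 0.308·0.127
      = 0.055144 + 0.022101 + 0.1577 + 0.038016 + 0.013575 + 0.039116 = 0.325652

P(S) ≈ 0.3257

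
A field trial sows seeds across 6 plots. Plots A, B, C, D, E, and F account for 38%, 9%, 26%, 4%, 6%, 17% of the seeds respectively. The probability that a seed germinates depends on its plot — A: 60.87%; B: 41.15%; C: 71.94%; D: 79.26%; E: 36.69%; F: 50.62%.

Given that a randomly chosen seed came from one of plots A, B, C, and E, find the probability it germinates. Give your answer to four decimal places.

Let S = {A, B, C, E}.
P(S) = 0.38 + 0.09 + 0.26 + 0.06 = 0.79.
P(G ∩ S) = 0.6087·0.38 + 0.4115·0.09 + 0.7194·0.26 + 0.3669·0.06 = 0.231306 + 0.037035 + 0.187044 + 0.022014 = 0.477399.
P(G | S) = 0.477399 / 0.79 = 0.604303…

P(G|S) ≈ 0.6043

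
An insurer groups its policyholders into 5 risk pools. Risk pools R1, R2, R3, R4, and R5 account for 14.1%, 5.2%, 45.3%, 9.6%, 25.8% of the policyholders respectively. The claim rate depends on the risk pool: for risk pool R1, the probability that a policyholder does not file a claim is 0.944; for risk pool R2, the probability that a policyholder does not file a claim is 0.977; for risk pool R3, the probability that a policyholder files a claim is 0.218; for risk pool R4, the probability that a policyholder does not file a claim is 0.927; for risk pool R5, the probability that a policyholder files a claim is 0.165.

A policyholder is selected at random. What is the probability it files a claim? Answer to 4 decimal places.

P(C|R1) = 1 − 0.944 = 0.056.
P(C|R2) = 1 − 0.977 = 0.023.
P(C|R4) = 1 − 0.927 = 0.073.
Summing over the partition,
P(C) = P(C|R1)·P(R1) + P(C|R2)·P(R2) + P(C|R3)·P(R3) + P(C|R4)·P(R4) + P(C|R5)·P(R5)
      = 0.056·0.141 + 0.023·0.052 + 0.218·0.453 + 0.073·0.096 + 0.165·0.258
      = 0.007896 + 0.001196 + 0.098754 + 0.007008 + 0.04257 = 0.157424

0.1574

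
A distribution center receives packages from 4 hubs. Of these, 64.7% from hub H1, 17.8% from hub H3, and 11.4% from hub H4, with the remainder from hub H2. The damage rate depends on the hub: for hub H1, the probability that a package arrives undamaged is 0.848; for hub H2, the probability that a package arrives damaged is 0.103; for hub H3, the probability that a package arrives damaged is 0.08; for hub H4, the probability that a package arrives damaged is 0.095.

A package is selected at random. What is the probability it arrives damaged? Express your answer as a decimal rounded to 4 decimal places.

P(H2) = 1 − (0.647 + 0.178 + 0.114) = 0.061.
P(D|H1) = 1 − 0.848 = 0.152.
By the law of total probability,
P(D) = P(D|H1)·P(H1) + P(D|H2)·P(H2) + P(D|H3)·P(H3) + P(D|H4)·P(H4)
      = 0.152·0.647 + 0.103·0.061 + 0.08·0.178 + 0.095·0.114
      = 0.098344 + 0.006283 + 0.01424 + 0.01083 = 0.129697

P(D) ≈ 0.1297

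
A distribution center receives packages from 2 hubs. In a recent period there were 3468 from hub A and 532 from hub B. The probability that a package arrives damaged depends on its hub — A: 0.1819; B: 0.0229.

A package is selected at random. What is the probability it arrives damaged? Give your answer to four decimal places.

Total: 3468 + 532 = 4000.
P(A) = 3468/4000 = 0.867. P(B) = 532/4000 = 0.133.
P(D) = P(D|A)·P(A) + P(D|B)·P(B)
      = 0.1819·0.867 + 0.0229·0.133
      = 0.1577073 + 0.0030457 = 0.160753

P(D) ≈ 0.1608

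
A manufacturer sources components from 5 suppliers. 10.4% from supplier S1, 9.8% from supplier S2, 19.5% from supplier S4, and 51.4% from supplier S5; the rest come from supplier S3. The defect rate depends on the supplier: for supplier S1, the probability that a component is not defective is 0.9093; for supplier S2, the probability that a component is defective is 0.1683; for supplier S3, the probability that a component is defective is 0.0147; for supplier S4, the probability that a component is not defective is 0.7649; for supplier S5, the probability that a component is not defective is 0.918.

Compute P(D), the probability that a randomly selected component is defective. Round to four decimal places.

0.1152

P(S3) = 1 − (0.104 + 0.098 + 0.195 + 0.514) = 0.089.
P(D|S1) = 1 − 0.9093 = 0.0907.
P(D|S4) = 1 − 0.7649 = 0.2351.
P(D|S5) = 1 − 0.918 = 0.082.
Summing over the partition,
P(D) = P(D|S1)·P(S1) + P(D|S2)·P(S2) + P(D|S3)·P(S3) + P(D|S4)·P(S4) + P(D|S5)·P(S5)
      = 0.0907·0.104 + 0.1683·0.098 + 0.0147·0.089 + 0.2351·0.195 + 0.082·0.514
      = 0.0094328 + 0.0164934 + 0.0013083 + 0.0458445 + 0.042148 = 0.115227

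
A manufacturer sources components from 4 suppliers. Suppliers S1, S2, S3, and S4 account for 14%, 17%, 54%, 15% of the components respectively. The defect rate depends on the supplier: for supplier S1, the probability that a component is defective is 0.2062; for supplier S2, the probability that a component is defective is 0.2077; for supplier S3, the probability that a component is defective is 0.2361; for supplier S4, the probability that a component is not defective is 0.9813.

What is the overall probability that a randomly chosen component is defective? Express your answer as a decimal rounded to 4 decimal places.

P(D|S4) = 1 − 0.9813 = 0.0187.
By the law of total probability,
P(D) = P(D|S1)·P(S1) + P(D|S2)·P(S2) + P(D|S3)·P(S3) + P(D|S4)·P(S4)
      = 0.2062·0.14 + 0.2077·0.17 + 0.2361·0.54 + 0.0187·0.15
      = 0.028868 + 0.035309 + 0.127494 + 0.002805 = 0.194476

P(D) ≈ 0.1945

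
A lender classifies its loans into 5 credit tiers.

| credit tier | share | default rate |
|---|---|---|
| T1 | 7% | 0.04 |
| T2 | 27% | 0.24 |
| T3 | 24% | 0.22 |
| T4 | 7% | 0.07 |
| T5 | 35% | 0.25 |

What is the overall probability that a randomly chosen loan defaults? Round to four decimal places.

P(D) ≈ 0.2128

Summing over the partition,
P(D) = P(D|T1)·P(T1) + P(D|T2)·P(T2) + P(D|T3)·P(T3) + P(D|T4)·P(T4) + P(D|T5)·P(T5)
      = 0.04·0.07 + 0.24·0.27 + 0.22·0.24 + 0.07·0.07 + 0.25·0.35
      = 0.0028 + 0.0648 + 0.0528 + 0.0049 + 0.0875 = 0.2128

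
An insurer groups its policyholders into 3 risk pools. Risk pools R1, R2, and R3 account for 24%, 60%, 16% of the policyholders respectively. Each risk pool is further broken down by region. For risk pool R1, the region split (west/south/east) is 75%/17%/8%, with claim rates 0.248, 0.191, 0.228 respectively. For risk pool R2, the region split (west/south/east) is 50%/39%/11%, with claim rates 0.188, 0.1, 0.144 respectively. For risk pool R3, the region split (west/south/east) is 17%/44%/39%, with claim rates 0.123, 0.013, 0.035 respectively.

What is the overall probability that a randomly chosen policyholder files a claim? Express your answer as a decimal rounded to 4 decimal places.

0.1526

P(C|R1) = 0.75·0.248 + 0.17·0.191 + 0.08·0.228 = 0.186 + 0.03247 + 0.01824 = 0.23671
P(C|R2) = 0.5·0.188 + 0.39·0.1 + 0.11·0.144 = 0.094 + 0.039 + 0.01584 = 0.14884
P(C|R3) = 0.17·0.123 + 0.44·0.013 + 0.39·0.035 = 0.02091 + 0.00572 + 0.01365 = 0.04028
Then overall,
P(C) = 0.24·0.23671 + 0.6·0.14884 + 0.16·0.04028
      = 0.0568104 + 0.089304 + 0.0064448 = 0.1525592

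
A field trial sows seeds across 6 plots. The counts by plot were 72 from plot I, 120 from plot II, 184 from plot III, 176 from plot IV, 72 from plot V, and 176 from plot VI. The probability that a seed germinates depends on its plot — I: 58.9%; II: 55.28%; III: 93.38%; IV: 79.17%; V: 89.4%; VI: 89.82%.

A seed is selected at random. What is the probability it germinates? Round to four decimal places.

Total: 72 + 120 + 184 + 176 + 72 + 176 = 800.
P(I) = 72/800 = 0.09. P(II) = 120/800 = 0.15. P(III) = 184/800 = 0.23. P(IV) = 176/800 = 0.22. P(V) = 72/800 = 0.09. P(VI) = 176/800 = 0.22.
P(G) = P(G|I)·P(I) + P(G|II)·P(II) + P(G|III)·P(III) + P(G|IV)·P(IV) + P(G|V)·P(V) + P(G|VI)·P(VI)
      = 0.589·0.09 + 0.5528·0.15 + 0.9338·0.23 + 0.7917·0.22 + 0.894·0.09 + 0.8982·0.22
      = 0.05301 + 0.08292 + 0.214774 + 0.174174 + 0.08046 + 0.197604 = 0.802942

P(G) ≈ 0.8029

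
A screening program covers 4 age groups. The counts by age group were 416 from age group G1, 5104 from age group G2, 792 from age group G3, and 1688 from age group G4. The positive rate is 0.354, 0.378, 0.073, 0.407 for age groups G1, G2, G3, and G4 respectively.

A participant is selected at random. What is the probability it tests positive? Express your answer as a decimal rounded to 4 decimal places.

0.3527

Total: 416 + 5104 + 792 + 1688 = 8000.
P(G1) = 416/8000 = 0.052. P(G2) = 5104/8000 = 0.638. P(G3) = 792/8000 = 0.099. P(G4) = 1688/8000 = 0.211.
Using total probability over the partition,
P(T) = P(T|G1)·P(G1) + P(T|G2)·P(G2) + P(T|G3)·P(G3) + P(T|G4)·P(G4)
      = 0.354·0.052 + 0.378·0.638 + 0.073·0.099 + 0.407·0.211
      = 0.018408 + 0.241164 + 0.007227 + 0.085877 = 0.352676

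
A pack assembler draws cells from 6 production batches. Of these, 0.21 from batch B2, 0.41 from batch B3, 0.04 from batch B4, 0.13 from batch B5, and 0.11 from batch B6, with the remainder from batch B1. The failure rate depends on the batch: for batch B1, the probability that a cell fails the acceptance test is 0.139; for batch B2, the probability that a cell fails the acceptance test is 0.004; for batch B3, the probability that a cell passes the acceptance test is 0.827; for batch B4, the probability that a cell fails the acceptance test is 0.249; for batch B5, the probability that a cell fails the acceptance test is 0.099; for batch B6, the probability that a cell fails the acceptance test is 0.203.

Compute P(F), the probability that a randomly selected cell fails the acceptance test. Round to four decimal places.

P(B1) = 1 − (0.21 + 0.41 + 0.04 + 0.13 + 0.11) = 0.1.
P(F|B3) = 1 − 0.827 = 0.173.
P(F) = P(F|B1)·P(B1) + P(F|B2)·P(B2) + P(F|B3)·P(B3) + P(F|B4)·P(B4) + P(F|B5)·P(B5) + P(F|B6)·P(B6)
      = 0.139·0.1 + 0.004·0.21 + 0.173·0.41 + 0.249·0.04 + 0.099·0.13 + 0.203·0.11
      = 0.0139 + 0.00084 + 0.07093 + 0.00996 + 0.01287 + 0.02233 = 0.13083

0.1308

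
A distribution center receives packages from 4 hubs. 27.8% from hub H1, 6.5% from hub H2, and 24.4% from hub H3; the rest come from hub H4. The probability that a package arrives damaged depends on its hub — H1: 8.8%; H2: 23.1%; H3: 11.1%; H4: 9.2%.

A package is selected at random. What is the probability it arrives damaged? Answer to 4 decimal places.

P(H4) = 1 − (0.278 + 0.065 + 0.244) = 0.413.
P(D) = P(D|H1)·P(H1) + P(D|H2)·P(H2) + P(D|H3)·P(H3) + P(D|H4)·P(H4)
      = 0.088·0.278 + 0.231·0.065 + 0.111·0.244 + 0.092·0.413
      = 0.024464 + 0.015015 + 0.027084 + 0.037996 = 0.104559

P(D) ≈ 0.1046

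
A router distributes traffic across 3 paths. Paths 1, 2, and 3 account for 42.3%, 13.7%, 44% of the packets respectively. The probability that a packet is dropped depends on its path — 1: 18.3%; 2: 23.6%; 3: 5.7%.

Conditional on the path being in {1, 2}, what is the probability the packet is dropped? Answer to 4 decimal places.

Let S = {1, 2}.
P(S) = 0.423 + 0.137 = 0.56.
P(L ∩ S) = 0.183·0.423 + 0.236·0.137 = 0.077409 + 0.032332 = 0.109741.
P(L | S) = 0.109741 / 0.56 = 0.195966…

P(L|S) ≈ 0.1960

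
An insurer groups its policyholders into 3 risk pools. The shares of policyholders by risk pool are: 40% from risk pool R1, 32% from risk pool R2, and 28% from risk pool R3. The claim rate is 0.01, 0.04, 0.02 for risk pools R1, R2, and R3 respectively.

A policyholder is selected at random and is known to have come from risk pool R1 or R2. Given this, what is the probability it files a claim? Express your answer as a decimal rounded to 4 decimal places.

Let S = {R1, R2}.
P(S) = 0.4 + 0.32 = 0.72.
P(C ∩ S) = 0.01·0.4 + 0.04·0.32 = 0.004 + 0.0128 = 0.0168.
P(C | S) = 0.0168 / 0.72 = 0.023333…

0.0233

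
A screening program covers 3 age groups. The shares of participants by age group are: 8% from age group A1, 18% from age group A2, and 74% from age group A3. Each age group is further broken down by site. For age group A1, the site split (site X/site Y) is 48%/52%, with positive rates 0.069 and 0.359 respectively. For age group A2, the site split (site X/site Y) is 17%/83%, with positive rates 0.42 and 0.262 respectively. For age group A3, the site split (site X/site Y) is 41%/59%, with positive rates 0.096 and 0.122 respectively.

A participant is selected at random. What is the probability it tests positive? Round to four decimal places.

P(T) ≈ 0.1520

P(T|A1) = 0.48·0.069 + 0.52·0.359 = 0.03312 + 0.18668 = 0.2198
P(T|A2) = 0.17·0.42 + 0.83·0.262 = 0.0714 + 0.21746 = 0.28886
P(T|A3) = 0.41·0.096 + 0.59·0.122 = 0.03936 + 0.07198 = 0.11134
Then overall,
P(T) = 0.08·0.2198 + 0.18·0.28886 + 0.74·0.11134
      = 0.017584 + 0.0519948 + 0.0823916 = 0.1519704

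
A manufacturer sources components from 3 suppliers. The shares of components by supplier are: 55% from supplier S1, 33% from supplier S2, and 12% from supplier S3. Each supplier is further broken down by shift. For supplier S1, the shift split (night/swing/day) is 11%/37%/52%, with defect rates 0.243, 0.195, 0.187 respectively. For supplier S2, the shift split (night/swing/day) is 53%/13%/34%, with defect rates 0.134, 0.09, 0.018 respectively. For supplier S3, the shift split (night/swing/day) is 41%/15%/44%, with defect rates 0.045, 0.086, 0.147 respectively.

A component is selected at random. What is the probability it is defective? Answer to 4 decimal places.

P(D|S1) = 0.11·0.243 + 0.37·0.195 + 0.52·0.187 = 0.02673 + 0.07215 + 0.09724 = 0.19612
P(D|S2) = 0.53·0.134 + 0.13·0.09 + 0.34·0.018 = 0.07102 + 0.0117 + 0.00612 = 0.08884
P(D|S3) = 0.41·0.045 + 0.15·0.086 + 0.44·0.147 = 0.01845 + 0.0129 + 0.06468 = 0.09603
Then overall,
P(D) = 0.55·0.19612 + 0.33·0.08884 + 0.12·0.09603
      = 0.107866 + 0.0293172 + 0.0115236 = 0.1487068

0.1487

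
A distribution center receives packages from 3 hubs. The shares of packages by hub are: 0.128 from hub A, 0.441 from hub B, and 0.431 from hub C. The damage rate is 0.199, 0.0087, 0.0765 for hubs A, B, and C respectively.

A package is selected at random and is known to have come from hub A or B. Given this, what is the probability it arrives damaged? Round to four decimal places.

0.0515

Let S = {A, B}.
P(S) = 0.128 + 0.441 = 0.569.
P(D ∩ S) = 0.199·0.128 + 0.0087·0.441 = 0.025472 + 0.0038367 = 0.0293087.
P(D | S) = 0.0293087 / 0.569 = 0.051509…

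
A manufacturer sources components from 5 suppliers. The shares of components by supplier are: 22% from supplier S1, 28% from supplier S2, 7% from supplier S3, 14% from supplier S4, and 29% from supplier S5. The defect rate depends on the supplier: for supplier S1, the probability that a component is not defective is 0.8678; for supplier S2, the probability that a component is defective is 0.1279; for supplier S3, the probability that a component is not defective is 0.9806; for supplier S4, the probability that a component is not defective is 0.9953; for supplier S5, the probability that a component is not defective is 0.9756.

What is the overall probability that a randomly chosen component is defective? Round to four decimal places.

P(D|S1) = 1 − 0.8678 = 0.1322.
P(D|S3) = 1 − 0.9806 = 0.0194.
P(D|S4) = 1 − 0.9953 = 0.0047.
P(D|S5) = 1 − 0.9756 = 0.0244.
P(D) = P(D|S1)·P(S1) + P(D|S2)·P(S2) + P(D|S3)·P(S3) + P(D|S4)·P(S4) + P(D|S5)·P(S5)
      = 0.1322·0.22 + 0.1279·0.28 + 0.0194·0.07 + 0.0047·0.14 + 0.0244·0.29
      = 0.029084 + 0.035812 + 0.001358 + 0.000658 + 0.007076 = 0.073988

P(D) ≈ 0.0740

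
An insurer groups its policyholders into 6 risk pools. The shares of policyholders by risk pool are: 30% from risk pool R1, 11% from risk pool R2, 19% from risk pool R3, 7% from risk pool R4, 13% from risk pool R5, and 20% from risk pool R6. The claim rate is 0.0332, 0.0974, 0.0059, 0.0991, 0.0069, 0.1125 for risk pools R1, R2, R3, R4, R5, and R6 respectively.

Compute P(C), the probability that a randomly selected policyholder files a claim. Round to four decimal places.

By the law of total probability,
P(C) = P(C|R1)·P(R1) + P(C|R2)·P(R2) + P(C|R3)·P(R3) + P(C|R4)·P(R4) + P(C|R5)·P(R5) + P(C|R6)·P(R6)
      = 0.0332·0.3 + 0.0974·0.11 + 0.0059·0.19 + 0.0991·0.07 + 0.0069·0.13 + 0.1125·0.2
      = 0.00996 + 0.010714 + 0.001121 + 0.006937 + 0.000897 + 0.0225 = 0.052129

0.0521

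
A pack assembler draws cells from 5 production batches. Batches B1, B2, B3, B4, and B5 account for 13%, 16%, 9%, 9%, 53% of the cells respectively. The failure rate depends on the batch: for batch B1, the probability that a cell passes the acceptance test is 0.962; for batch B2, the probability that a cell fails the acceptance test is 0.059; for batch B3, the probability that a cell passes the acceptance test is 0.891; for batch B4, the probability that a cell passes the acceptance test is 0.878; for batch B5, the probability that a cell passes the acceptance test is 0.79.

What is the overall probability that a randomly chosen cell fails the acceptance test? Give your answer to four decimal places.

P(F|B1) = 1 − 0.962 = 0.038.
P(F|B3) = 1 − 0.891 = 0.109.
P(F|B4) = 1 − 0.878 = 0.122.
P(F|B5) = 1 − 0.79 = 0.21.
P(F) = P(F|B1)·P(B1) + P(F|B2)·P(B2) + P(F|B3)·P(B3) + P(F|B4)·P(B4) + P(F|B5)·P(B5)
      = 0.038·0.13 + 0.059·0.16 + 0.109·0.09 + 0.122·0.09 + 0.21·0.53
      = 0.00494 + 0.00944 + 0.00981 + 0.01098 + 0.1113 = 0.14647

P(F) ≈ 0.1465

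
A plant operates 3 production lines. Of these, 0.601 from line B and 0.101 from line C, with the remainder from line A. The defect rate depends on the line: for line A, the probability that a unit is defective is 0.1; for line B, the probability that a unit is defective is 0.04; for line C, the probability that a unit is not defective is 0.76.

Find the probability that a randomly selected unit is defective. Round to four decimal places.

P(D) ≈ 0.0781

P(A) = 1 − (0.601 + 0.101) = 0.298.
P(D|C) = 1 − 0.76 = 0.24.
Summing over the partition,
P(D) = P(D|A)·P(A) + P(D|B)·P(B) + P(D|C)·P(C)
      = 0.1·0.298 + 0.04·0.601 + 0.24·0.101
      = 0.0298 + 0.02404 + 0.02424 = 0.07808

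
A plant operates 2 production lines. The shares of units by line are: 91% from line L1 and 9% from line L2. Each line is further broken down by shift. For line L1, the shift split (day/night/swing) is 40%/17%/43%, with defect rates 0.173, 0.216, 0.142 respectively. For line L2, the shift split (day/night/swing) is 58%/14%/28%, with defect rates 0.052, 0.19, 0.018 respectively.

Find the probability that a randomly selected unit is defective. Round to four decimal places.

P(D|L1) = 0.4·0.173 + 0.17·0.216 + 0.43·0.142 = 0.0692 + 0.03672 + 0.06106 = 0.16698
P(D|L2) = 0.58·0.052 + 0.14·0.19 + 0.28·0.018 = 0.03016 + 0.0266 + 0.00504 = 0.0618
By total probability over the outer partition,
P(D) = 0.91·0.16698 + 0.09·0.0618
      = 0.1519518 + 0.005562 = 0.1575138

0.1575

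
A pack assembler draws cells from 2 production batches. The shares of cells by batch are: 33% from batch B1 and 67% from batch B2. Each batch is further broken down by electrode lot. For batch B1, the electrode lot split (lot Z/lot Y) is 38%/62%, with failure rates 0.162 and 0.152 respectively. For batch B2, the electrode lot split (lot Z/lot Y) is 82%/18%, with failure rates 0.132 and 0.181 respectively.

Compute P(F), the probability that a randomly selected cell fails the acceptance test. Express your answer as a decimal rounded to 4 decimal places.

0.1458

P(F|B1) = 0.38·0.162 + 0.62·0.152 = 0.06156 + 0.09424 = 0.1558
P(F|B2) = 0.82·0.132 + 0.18·0.181 = 0.10824 + 0.03258 = 0.14082
Then overall,
P(F) = 0.33·0.1558 + 0.67·0.14082
      = 0.051414 + 0.0943494 = 0.1457634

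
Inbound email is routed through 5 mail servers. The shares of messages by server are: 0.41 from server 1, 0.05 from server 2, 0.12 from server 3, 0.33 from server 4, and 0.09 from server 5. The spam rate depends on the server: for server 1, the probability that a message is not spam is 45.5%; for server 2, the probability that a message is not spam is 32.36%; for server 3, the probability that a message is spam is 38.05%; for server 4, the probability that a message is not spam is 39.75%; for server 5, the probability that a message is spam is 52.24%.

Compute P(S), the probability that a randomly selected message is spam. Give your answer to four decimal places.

P(S|1) = 1 − 0.455 = 0.545.
P(S|2) = 1 − 0.3236 = 0.6764.
P(S|4) = 1 − 0.3975 = 0.6025.
Summing over the partition,
P(S) = P(S|1)·P(1) + P(S|2)·P(2) + P(S|3)·P(3) + P(S|4)·P(4) + P(S|5)·P(5)
      = 0.545·0.41 + 0.6764·0.05 + 0.3805·0.12 + 0.6025·0.33 + 0.5224·0.09
      = 0.22345 + 0.03382 + 0.04566 + 0.198825 + 0.047016 = 0.548771

P(S) ≈ 0.5488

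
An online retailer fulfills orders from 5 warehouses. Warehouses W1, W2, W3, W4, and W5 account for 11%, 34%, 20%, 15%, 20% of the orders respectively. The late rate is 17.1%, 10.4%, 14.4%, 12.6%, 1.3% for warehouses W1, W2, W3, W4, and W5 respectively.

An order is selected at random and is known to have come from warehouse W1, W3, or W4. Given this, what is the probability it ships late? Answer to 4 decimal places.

Let S = {W1, W3, W4}.
P(S) = 0.11 + 0.2 + 0.15 = 0.46.
P(L ∩ S) = 0.171·0.11 + 0.144·0.2 + 0.126·0.15 = 0.01881 + 0.0288 + 0.0189 = 0.06651.
P(L | S) = 0.06651 / 0.46 = 0.144587…

P(L|S) ≈ 0.1446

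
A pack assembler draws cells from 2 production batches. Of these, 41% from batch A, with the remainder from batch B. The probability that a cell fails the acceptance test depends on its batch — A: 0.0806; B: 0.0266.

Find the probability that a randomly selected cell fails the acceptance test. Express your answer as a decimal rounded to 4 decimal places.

P(B) = 1 − (0.41) = 0.59.
P(F) = P(F|A)·P(A) + P(F|B)·P(B)
      = 0.0806·0.41 + 0.0266·0.59
      = 0.033046 + 0.015694 = 0.04874

P(F) ≈ 0.0487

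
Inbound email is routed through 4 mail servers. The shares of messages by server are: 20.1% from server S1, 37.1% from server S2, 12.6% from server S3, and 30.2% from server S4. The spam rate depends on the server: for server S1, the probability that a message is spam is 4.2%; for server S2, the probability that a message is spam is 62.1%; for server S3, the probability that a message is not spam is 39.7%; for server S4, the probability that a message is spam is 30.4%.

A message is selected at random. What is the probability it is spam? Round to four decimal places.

P(S|S3) = 1 − 0.397 = 0.603.
P(S) = P(S|S1)·P(S1) + P(S|S2)·P(S2) + P(S|S3)·P(S3) + P(S|S4)·P(S4)
      = 0.042·0.201 + 0.621·0.371 + 0.603·0.126 + 0.304·0.302
      = 0.008442 + 0.230391 + 0.075978 + 0.091808 = 0.406619

P(S) ≈ 0.4066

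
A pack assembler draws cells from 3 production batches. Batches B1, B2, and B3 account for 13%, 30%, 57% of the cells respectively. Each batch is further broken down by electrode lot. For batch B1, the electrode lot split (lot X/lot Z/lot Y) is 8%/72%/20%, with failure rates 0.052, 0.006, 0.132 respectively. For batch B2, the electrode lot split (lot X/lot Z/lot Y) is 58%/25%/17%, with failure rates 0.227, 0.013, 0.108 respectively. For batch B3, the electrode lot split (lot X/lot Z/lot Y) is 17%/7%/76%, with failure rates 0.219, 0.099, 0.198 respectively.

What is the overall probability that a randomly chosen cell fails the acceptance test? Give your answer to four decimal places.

0.1615

P(F|B1) = 0.08·0.052 + 0.72·0.006 + 0.2·0.132 = 0.00416 + 0.00432 + 0.0264 = 0.03488
P(F|B2) = 0.58·0.227 + 0.25·0.013 + 0.17·0.108 = 0.13166 + 0.00325 + 0.01836 = 0.15327
P(F|B3) = 0.17·0.219 + 0.07·0.099 + 0.76·0.198 = 0.03723 + 0.00693 + 0.15048 = 0.19464
Then overall,
P(F) = 0.13·0.03488 + 0.3·0.15327 + 0.57·0.19464
      = 0.0045344 + 0.045981 + 0.1109448 = 0.1614602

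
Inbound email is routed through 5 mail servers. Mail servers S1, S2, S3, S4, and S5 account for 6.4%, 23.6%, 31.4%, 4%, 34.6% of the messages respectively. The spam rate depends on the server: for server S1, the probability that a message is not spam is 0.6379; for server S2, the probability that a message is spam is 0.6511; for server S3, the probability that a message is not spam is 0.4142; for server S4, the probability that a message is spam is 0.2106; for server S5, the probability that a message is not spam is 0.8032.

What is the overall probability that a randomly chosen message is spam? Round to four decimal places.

P(S|S1) = 1 − 0.6379 = 0.3621.
P(S|S3) = 1 − 0.4142 = 0.5858.
P(S|S5) = 1 − 0.8032 = 0.1968.
Using total probability over the partition,
P(S) = P(S|S1)·P(S1) + P(S|S2)·P(S2) + P(S|S3)·P(S3) + P(S|S4)·P(S4) + P(S|S5)·P(S5)
      = 0.3621·0.064 + 0.6511·0.236 + 0.5858·0.314 + 0.2106·0.04 + 0.1968·0.346
      = 0.0231744 + 0.1536596 + 0.1839412 + 0.008424 + 0.0680928 = 0.437292

P(S) ≈ 0.4373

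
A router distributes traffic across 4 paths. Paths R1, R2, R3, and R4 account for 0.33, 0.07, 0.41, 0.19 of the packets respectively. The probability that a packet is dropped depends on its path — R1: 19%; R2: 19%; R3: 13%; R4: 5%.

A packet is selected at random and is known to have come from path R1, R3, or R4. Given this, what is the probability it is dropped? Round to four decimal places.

P(L|S) ≈ 0.1349

Let S = {R1, R3, R4}.
P(S) = 0.33 + 0.41 + 0.19 = 0.93.
P(L ∩ S) = 0.19·0.33 + 0.13·0.41 + 0.05·0.19 = 0.0627 + 0.0533 + 0.0095 = 0.1255.
P(L | S) = 0.1255 / 0.93 = 0.134946…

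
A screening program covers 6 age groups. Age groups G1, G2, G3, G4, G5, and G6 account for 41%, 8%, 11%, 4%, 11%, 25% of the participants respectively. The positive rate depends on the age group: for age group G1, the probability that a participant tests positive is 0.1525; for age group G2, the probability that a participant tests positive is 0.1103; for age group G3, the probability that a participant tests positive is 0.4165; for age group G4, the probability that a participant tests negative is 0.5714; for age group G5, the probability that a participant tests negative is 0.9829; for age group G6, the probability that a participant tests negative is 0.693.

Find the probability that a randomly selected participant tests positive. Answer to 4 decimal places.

P(T|G4) = 1 − 0.5714 = 0.4286.
P(T|G5) = 1 − 0.9829 = 0.0171.
P(T|G6) = 1 − 0.693 = 0.307.
P(T) = P(T|G1)·P(G1) + P(T|G2)·P(G2) + P(T|G3)·P(G3) + P(T|G4)·P(G4) + P(T|G5)·P(G5) + P(T|G6)·P(G6)
      = 0.1525·0.41 + 0.1103·0.08 + 0.4165·0.11 + 0.4286·0.04 + 0.0171·0.11 + 0.307·0.25
      = 0.062525 + 0.008824 + 0.045815 + 0.017144 + 0.001881 + 0.07675 = 0.212939

P(T) ≈ 0.2129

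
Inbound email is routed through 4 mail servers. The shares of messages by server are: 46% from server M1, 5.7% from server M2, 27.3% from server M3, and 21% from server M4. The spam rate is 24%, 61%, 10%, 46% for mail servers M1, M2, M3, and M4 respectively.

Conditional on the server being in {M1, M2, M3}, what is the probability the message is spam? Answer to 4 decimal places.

0.2183

Let J = {M1, M2, M3}.
P(J) = 0.46 + 0.057 + 0.273 = 0.79.
P(S ∩ J) = 0.24·0.46 + 0.61·0.057 + 0.1·0.273 = 0.1104 + 0.03477 + 0.0273 = 0.17247.
P(S | J) = 0.17247 / 0.79 = 0.218316…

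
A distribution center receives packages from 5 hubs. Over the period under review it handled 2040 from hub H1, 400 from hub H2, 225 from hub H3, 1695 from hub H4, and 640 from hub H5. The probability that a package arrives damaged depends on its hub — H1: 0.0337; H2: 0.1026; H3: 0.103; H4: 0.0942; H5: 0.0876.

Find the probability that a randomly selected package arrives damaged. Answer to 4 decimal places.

Total: 2040 + 400 + 225 + 1695 + 640 = 5000.
P(H1) = 2040/5000 = 0.408. P(H2) = 400/5000 = 0.08. P(H3) = 225/5000 = 0.045. P(H4) = 1695/5000 = 0.339. P(H5) = 640/5000 = 0.128.
By the law of total probability,
P(D) = P(D|H1)·P(H1) + P(D|H2)·P(H2) + P(D|H3)·P(H3) + P(D|H4)·P(H4) + P(D|H5)·P(H5)
      = 0.0337·0.408 + 0.1026·0.08 + 0.103·0.045 + 0.0942·0.339 + 0.0876·0.128
      = 0.0137496 + 0.008208 + 0.004635 + 0.0319338 + 0.0112128 = 0.0697392

0.0697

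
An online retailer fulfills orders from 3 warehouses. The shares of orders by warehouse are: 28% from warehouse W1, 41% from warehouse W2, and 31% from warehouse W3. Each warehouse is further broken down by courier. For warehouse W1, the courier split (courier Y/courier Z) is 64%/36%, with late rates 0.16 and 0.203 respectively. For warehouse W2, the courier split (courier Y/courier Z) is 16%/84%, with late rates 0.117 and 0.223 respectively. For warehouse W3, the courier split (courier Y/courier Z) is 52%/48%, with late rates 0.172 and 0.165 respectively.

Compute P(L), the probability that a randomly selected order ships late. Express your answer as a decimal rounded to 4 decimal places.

0.1859

P(L|W1) = 0.64·0.16 + 0.36·0.203 = 0.1024 + 0.07308 = 0.17548
P(L|W2) = 0.16·0.117 + 0.84·0.223 = 0.01872 + 0.18732 = 0.20604
P(L|W3) = 0.52·0.172 + 0.48·0.165 = 0.08944 + 0.0792 = 0.16864
Then overall,
P(L) = 0.28·0.17548 + 0.41·0.20604 + 0.31·0.16864
      = 0.0491344 + 0.0844764 + 0.0522784 = 0.1858892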